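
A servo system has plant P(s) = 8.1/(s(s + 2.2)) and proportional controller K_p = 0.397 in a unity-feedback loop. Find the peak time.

T_p = 2.22 s

The closed-loop denominator s² + 2.2s + 3.216 gives ω_n = √3.216 = 1.793 and ζ = 2.2/(2ω_n) = 0.6134.
Damped frequency ω_d = ω_n√(1−ζ²) = 1.416 rad/s, so peak time T_p = π/ω_d = 2.22 s.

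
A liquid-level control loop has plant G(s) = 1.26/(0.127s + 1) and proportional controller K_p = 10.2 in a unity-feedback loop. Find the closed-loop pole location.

s = -109.1

Closed loop: T(s) = K_p·G/(1+K_p·G) = 12.85/(0.127s + 1 + 12.85), with pole at s = −(1 + 12.85)/0.127 = −109.1.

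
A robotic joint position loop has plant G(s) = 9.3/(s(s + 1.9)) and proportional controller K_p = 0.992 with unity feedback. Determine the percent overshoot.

Closed-loop characteristic equation: s² + 1.9s + 9.226 = 0, so ω_n = 3.037 rad/s and ζ = 1.9/(2·3.037) = 0.3128.
%OS = 100·exp(−πζ/√(1−ζ²)) = 100·exp(−π·0.3128/√0.9022) = 35.5%.

35.5%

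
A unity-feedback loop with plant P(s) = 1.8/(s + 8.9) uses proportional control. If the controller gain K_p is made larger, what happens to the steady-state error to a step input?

e_ss = 1/(1 + K_p·P(0)); a larger K_p raises the denominator, so e_ss decreases.

decrease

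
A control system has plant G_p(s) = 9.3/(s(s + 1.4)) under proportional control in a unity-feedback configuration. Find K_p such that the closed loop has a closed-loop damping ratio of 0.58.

Closed-loop characteristic equation: s² + 1.4s + K_p·9.3 = 0.
So ω_n = √(9.3K_p) and 2ζω_n = 1.4, giving ζ = 1.4/(2√(9.3K_p)).
Setting ζ = 0.58: √(9.3K_p) = 1.4/(2·0.58) = 1.207, so K_p = 1.457/9.3 = 0.157.

K_p = 0.157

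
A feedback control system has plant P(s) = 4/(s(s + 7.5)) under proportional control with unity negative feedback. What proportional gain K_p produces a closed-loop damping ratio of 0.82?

K_p = 5.23

Closed-loop characteristic equation: s² + 7.5s + K_p·4 = 0.
So ω_n = √(4K_p) and 2ζω_n = 7.5, giving ζ = 7.5/(2√(4K_p)).
Setting ζ = 0.82: √(4K_p) = 7.5/(2·0.82) = 4.573, so K_p = 20.91/4 = 5.23.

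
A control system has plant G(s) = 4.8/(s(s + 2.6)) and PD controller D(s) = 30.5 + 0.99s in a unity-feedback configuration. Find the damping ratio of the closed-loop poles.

ζ = 0.304

Forward path: (30.5 + 0.99s)·4.8/(s(s+2.6)). The closed-loop characteristic equation is s² + (2.6 + 4.8·0.99)s + 4.8·30.5 = 0.
That is s² + 7.352s + 146.4 = 0, so ω_n = 12.1 rad/s and ζ = 7.352/(2·12.1) = 0.3038.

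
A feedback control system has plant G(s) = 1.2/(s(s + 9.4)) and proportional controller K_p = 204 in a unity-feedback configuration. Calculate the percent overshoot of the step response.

From 1 + K_pG(s) = 0: s² + 9.4s + 244.8 = 0 ⇒ ω_n = 15.65, ζ = 0.3004.
%OS = 100·exp(−πζ/√(1−ζ²)) = 100·exp(−π·0.3004/√0.9098) = 37.2%.

37.2%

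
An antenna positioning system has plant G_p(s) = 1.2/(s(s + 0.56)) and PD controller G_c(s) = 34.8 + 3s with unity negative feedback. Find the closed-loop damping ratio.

ζ = 0.322

Forward path: (34.8 + 3s)·1.2/(s(s+0.56)). The closed-loop characteristic equation is s² + (0.56 + 1.2·3)s + 1.2·34.8 = 0.
That is s² + 4.16s + 41.76 = 0, so ω_n = 6.462 rad/s and ζ = 4.16/(2·6.462) = 0.3219.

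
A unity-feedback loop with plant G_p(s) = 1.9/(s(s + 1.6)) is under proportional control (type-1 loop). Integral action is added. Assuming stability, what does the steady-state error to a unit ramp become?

The integrator raises the loop to type 2, so K_v → ∞ and e_ss to a ramp is zero.

0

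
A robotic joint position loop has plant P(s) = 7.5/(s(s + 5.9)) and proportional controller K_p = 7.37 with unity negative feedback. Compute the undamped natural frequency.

ω_n = 7.43 rad/s

With unity feedback the closed-loop characteristic equation is s² + 5.9s + 7.37·7.5 = s² + 5.9s + 55.27 = 0.
So ω_n² = 55.27 ⇒ ω_n = 7.435 rad/s, and ζ = 5.9/(2ω_n) = 0.397.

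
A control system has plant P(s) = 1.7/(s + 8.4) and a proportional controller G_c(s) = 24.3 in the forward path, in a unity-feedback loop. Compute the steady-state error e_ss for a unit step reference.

0.169

The loop is type 0. Static position error constant K_pos = G_c(0)·P(0) = 24.3·0.2024 = 4.918.
Steady-state error to a unit step: e_ss = 1/(1+K_pos) = 1/5.918 = 0.169.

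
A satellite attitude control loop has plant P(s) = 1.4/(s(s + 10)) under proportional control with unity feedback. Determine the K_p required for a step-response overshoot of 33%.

K_p = 161

From %OS = 100·exp(−πζ/√(1−ζ²)) = 33%, ζ = −ln(0.33)/√(π²+ln²(0.33)) = 0.3328.
Characteristic equation s² + 10s + 1.4K_p = 0 gives ζ = 10/(2√(1.4K_p)).
Setting ζ = 0.3328: √(1.4K_p) = 10/(2·0.3328) = 15.02, so K_p = 225.7/1.4 = 161.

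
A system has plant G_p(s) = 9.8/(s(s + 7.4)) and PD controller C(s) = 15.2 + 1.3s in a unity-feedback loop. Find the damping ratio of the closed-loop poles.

Forward path: (15.2 + 1.3s)·9.8/(s(s+7.4)). The closed-loop characteristic equation is s² + (7.4 + 9.8·1.3)s + 9.8·15.2 = 0.
That is s² + 20.14s + 149 = 0, so ω_n = 12.2 rad/s and ζ = 20.14/(2·12.2) = 0.8251.

ζ = 0.825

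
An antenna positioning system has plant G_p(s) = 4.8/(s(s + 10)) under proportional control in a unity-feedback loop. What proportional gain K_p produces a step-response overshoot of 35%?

From %OS = 100·exp(−πζ/√(1−ζ²)) = 35%, ζ = −ln(0.35)/√(π²+ln²(0.35)) = 0.3169.
Characteristic equation s² + 10s + 4.8K_p = 0 gives ζ = 10/(2√(4.8K_p)).
Setting ζ = 0.3169: √(4.8K_p) = 10/(2·0.3169) = 15.78, so K_p = 248.9/4.8 = 51.8.

K_p = 51.8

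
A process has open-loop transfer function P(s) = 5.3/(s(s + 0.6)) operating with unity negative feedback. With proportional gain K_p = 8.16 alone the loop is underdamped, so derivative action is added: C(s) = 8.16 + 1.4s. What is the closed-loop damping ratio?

Forward path: (8.16 + 1.4s)·5.3/(s(s+0.6)). The closed-loop characteristic equation is s² + (0.6 + 5.3·1.4)s + 5.3·8.16 = 0.
That is s² + 8.02s + 43.25 = 0, so ω_n = 6.576 rad/s and ζ = 8.02/(2·6.576) = 0.6098.

ζ = 0.61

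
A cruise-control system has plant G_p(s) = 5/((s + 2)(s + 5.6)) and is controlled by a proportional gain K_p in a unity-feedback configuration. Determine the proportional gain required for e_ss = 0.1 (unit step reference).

The loop is type 0, so e_ss(step) = 1/(1 + K_pos) with K_pos = K_p·G_p(0).
G_p(0) = 0.4464. Require 1/(1 + K_p·0.4464) = 0.1, so 1 + 0.4464·K_p = 10.
K_p = (10 − 1)/0.4464 = 20.2.

K_p = 20.2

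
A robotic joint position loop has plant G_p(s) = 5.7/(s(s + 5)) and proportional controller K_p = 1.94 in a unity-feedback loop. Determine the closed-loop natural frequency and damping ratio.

With unity feedback the closed-loop characteristic equation is s² + 5s + 1.94·5.7 = s² + 5s + 11.06 = 0.
Matching s² + 2ζω_n s + ω_n²: ω_n = √11.06 = 3.325 rad/s and 2ζω_n = 5, so ζ = 5/(2·3.325) = 0.752.

ω_n = 3.33 rad/s, ζ = 0.752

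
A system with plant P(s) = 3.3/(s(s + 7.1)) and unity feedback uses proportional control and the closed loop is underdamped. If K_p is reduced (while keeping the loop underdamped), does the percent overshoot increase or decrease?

decrease

ζ = 7.1/(2√(3.3K_p)) rises as K_p falls; higher damping means less overshoot.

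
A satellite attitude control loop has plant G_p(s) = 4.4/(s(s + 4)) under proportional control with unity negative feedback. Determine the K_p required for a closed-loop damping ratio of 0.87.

Closed-loop characteristic equation: s² + 4s + K_p·4.4 = 0.
So ω_n = √(4.4K_p) and 2ζω_n = 4, giving ζ = 4/(2√(4.4K_p)).
Setting ζ = 0.87: √(4.4K_p) = 4/(2·0.87) = 2.299, so K_p = 5.285/4.4 = 1.2.

K_p = 1.2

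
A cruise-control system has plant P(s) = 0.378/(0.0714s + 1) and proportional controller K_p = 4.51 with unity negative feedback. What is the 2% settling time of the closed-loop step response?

Closed loop: T(s) = K_p·P/(1+K_p·P) = 1.705/(0.0714s + 1 + 1.705), with pole at s = −(1 + 1.705)/0.0714 = −37.88.
τ = 1/37.88 = 0.0264 s, so 2% settling time ≈ 4τ = 0.106 s.

T_s ≈ 0.106 s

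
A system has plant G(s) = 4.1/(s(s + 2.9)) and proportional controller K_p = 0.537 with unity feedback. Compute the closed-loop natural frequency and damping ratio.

ω_n = 1.48 rad/s, ζ = 0.977

1 + K_p·G(s) = 0 gives s² + 2.9s + 2.202 = 0.
So ω_n² = 2.202 ⇒ ω_n = 1.484 rad/s, and ζ = 2.9/(2ω_n) = 0.977.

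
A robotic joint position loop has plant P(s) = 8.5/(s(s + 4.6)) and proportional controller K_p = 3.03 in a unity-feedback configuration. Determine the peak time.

Closed-loop characteristic equation: s² + 4.6s + 25.75 = 0, so ω_n = 5.075 rad/s and ζ = 4.6/(2·5.075) = 0.4532.
Damped frequency ω_d = ω_n√(1−ζ²) = 4.524 rad/s, so peak time T_p = π/ω_d = 0.694 s.

T_p = 0.694 s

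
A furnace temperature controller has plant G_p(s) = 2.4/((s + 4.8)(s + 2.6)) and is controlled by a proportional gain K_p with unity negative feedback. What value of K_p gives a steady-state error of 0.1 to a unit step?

Steady-state error for a unit step on this type-0 loop is 1/(1 + K_p·G_p(0)).
G_p(0) = 0.1923. Require 1/(1 + K_p·0.1923) = 0.1, so 1 + 0.1923·K_p = 10.
K_p = (10 − 1)/0.1923 = 46.8.

K_p = 46.8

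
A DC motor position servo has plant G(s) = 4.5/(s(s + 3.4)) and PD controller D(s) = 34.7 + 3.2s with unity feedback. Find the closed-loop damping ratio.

Forward path: (34.7 + 3.2s)·4.5/(s(s+3.4)). The closed-loop characteristic equation is s² + (3.4 + 4.5·3.2)s + 4.5·34.7 = 0.
That is s² + 17.8s + 156.2 = 0, so ω_n = 12.5 rad/s and ζ = 17.8/(2·12.5) = 0.7122.

ζ = 0.712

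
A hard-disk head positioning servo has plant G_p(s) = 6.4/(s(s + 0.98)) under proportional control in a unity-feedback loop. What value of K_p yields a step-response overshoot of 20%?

From %OS = 100·exp(−πζ/√(1−ζ²)) = 20%, ζ = −ln(0.2)/√(π²+ln²(0.2)) = 0.4559.
Characteristic equation s² + 0.98s + 6.4K_p = 0 gives ζ = 0.98/(2√(6.4K_p)).
Setting ζ = 0.4559: √(6.4K_p) = 0.98/(2·0.4559) = 1.075, so K_p = 1.155/6.4 = 0.18.

K_p = 0.18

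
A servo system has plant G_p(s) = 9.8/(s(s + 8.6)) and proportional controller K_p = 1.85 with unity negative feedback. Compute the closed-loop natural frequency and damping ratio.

ω_n = 4.26 rad/s, ζ = 1.01

The closed-loop denominator is s(s+8.6) + 1.85·9.8 = s² + 8.6s + 18.13.
Matching s² + 2ζω_n s + ω_n²: ω_n = √18.13 = 4.258 rad/s and 2ζω_n = 8.6, so ζ = 8.6/(2·4.258) = 1.01.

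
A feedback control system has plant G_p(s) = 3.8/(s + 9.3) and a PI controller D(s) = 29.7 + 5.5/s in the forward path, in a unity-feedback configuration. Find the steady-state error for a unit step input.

The open loop D(s)G_p(s) has a pole at the origin (type 1), so the static position error constant is infinite and e_ss = 1/(1+∞) = 0.

0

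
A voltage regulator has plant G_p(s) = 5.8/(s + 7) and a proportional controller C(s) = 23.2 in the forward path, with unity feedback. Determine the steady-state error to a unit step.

The loop is type 0. Static position error constant K_pos = C(0)·G_p(0) = 23.2·0.8286 = 19.22.
Steady-state error to a unit step: e_ss = 1/(1+K_pos) = 1/20.22 = 0.0494.

0.0494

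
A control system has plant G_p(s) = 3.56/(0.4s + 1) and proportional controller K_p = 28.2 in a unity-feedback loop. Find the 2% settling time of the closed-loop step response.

T_s ≈ 0.0158 s

Closed loop: T(s) = K_p·G_p/(1+K_p·G_p) = 100.4/(0.4s + 1 + 100.4), with pole at s = −(1 + 100.4)/0.4 = −253.5.
τ = 1/253.5 = 0.003945 s, so 2% settling time ≈ 4τ = 0.0158 s.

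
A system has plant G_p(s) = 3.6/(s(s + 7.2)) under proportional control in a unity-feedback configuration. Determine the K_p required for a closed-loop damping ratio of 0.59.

K_p = 10.3

Closed-loop characteristic equation: s² + 7.2s + K_p·3.6 = 0.
So ω_n = √(3.6K_p) and 2ζω_n = 7.2, giving ζ = 7.2/(2√(3.6K_p)).
Setting ζ = 0.59: √(3.6K_p) = 7.2/(2·0.59) = 6.102, so K_p = 37.23/3.6 = 10.3.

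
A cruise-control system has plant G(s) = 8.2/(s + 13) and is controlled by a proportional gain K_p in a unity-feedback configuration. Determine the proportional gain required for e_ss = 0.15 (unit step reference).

K_p = 8.98

For a type-0 loop with proportional control, e_ss = 1/(1 + K_p·G(0)).
G(0) = 0.6308. Require 1/(1 + K_p·0.6308) = 0.15, so 1 + 0.6308·K_p = 6.667.
K_p = (6.667 − 1)/0.6308 = 8.98.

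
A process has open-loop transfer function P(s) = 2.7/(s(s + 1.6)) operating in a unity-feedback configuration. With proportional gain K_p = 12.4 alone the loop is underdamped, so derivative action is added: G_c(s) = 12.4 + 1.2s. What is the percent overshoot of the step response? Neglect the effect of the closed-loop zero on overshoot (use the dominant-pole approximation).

23.5%

Forward path: (12.4 + 1.2s)·2.7/(s(s+1.6)). The closed-loop characteristic equation is s² + (1.6 + 2.7·1.2)s + 2.7·12.4 = 0.
That is s² + 4.84s + 33.48 = 0, so ω_n = 5.786 rad/s and ζ = 4.84/(2·5.786) = 0.4182.
%OS = 100·exp(−πζ/√(1−ζ²)) = 23.5%.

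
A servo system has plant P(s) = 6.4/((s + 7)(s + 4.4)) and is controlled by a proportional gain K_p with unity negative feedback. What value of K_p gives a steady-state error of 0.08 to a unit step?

K_p = 55.3

For a type-0 loop with proportional control, e_ss = 1/(1 + K_p·P(0)).
P(0) = 0.2078. Require 1/(1 + K_p·0.2078) = 0.08, so 1 + 0.2078·K_p = 12.5.
K_p = (12.5 − 1)/0.2078 = 55.3.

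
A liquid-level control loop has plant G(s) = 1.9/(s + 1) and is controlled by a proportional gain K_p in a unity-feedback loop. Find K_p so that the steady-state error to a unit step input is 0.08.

K_p = 6.05

Steady-state error for a unit step on this type-0 loop is 1/(1 + K_p·G(0)).
G(0) = 1.9. Require 1/(1 + K_p·1.9) = 0.08, so 1 + 1.9·K_p = 12.5.
K_p = (12.5 − 1)/1.9 = 6.05.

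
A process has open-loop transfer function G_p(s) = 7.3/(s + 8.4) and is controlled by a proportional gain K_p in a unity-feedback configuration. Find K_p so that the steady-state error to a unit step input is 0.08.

Steady-state error for a unit step on this type-0 loop is 1/(1 + K_p·G_p(0)).
G_p(0) = 0.869. Require 1/(1 + K_p·0.869) = 0.08, so 1 + 0.869·K_p = 12.5.
K_p = (12.5 − 1)/0.869 = 13.2.

K_p = 13.2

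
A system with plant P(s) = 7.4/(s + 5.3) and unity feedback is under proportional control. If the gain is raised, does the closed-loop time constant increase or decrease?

Closed-loop pole is at s = −(5.3+K_p·7.4); larger K_p moves it further left, so τ = 1/(5.3+K_p·7.4) decreases.

decrease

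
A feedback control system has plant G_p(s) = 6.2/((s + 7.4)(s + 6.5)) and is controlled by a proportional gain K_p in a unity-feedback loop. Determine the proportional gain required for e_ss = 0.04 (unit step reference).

K_p = 186

Steady-state error for a unit step on this type-0 loop is 1/(1 + K_p·G_p(0)).
G_p(0) = 0.1289. Require 1/(1 + K_p·0.1289) = 0.04, so 1 + 0.1289·K_p = 25.
K_p = (25 − 1)/0.1289 = 186.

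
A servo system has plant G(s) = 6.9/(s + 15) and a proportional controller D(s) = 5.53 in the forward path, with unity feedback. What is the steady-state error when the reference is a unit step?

0.282

The loop is type 0. Static position error constant K_pos = D(0)·G(0) = 5.53·0.46 = 2.544.
Steady-state error to a unit step: e_ss = 1/(1+K_pos) = 1/3.544 = 0.282.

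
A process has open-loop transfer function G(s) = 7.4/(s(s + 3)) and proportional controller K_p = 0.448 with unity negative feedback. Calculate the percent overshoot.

From 1 + K_pG(s) = 0: s² + 3s + 3.315 = 0 ⇒ ω_n = 1.821, ζ = 0.8238.
%OS = 100·exp(−πζ/√(1−ζ²)) = 100·exp(−π·0.8238/√0.3213) = 1.04%.

1.04%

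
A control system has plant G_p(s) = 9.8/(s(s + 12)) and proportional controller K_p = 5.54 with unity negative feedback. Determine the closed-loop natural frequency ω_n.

ω_n = 7.37 rad/s

With unity feedback the closed-loop characteristic equation is s² + 12s + 5.54·9.8 = s² + 12s + 54.29 = 0.
Matching s² + 2ζω_n s + ω_n²: ω_n = √54.29 = 7.368 rad/s and 2ζω_n = 12, so ζ = 12/(2·7.368) = 0.814.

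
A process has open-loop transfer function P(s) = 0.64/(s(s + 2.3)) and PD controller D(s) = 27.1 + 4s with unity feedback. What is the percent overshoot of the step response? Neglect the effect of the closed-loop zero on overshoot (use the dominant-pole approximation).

10.5%

Forward path: (27.1 + 4s)·0.64/(s(s+2.3)). The closed-loop characteristic equation is s² + (2.3 + 0.64·4)s + 0.64·27.1 = 0.
That is s² + 4.86s + 17.34 = 0, so ω_n = 4.165 rad/s and ζ = 4.86/(2·4.165) = 0.5835.
%OS = 100·exp(−πζ/√(1−ζ²)) = 10.5%.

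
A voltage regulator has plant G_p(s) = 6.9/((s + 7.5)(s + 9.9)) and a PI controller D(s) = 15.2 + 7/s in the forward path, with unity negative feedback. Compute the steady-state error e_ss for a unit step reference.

The open loop D(s)G_p(s) has a pole at the origin (type 1), so the static position error constant is infinite and e_ss = 1/(1+∞) = 0.

0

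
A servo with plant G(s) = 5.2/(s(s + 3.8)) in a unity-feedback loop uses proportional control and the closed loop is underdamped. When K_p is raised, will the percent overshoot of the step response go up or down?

increase

Characteristic equation s² + 3.8s + K_p·5.2 = 0: raising K_p raises ω_n while 2ζω_n = 3.8 is fixed, so ζ falls and overshoot grows.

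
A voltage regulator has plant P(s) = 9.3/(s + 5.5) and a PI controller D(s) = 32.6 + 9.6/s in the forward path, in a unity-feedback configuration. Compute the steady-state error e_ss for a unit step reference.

The open loop D(s)P(s) has a pole at the origin (type 1), so the static position error constant is infinite and e_ss = 1/(1+∞) = 0.

0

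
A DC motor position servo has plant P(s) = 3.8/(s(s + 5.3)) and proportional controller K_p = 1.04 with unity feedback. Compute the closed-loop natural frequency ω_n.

ω_n = 1.99 rad/s

The closed-loop denominator is s(s+5.3) + 1.04·3.8 = s² + 5.3s + 3.952.
Matching s² + 2ζω_n s + ω_n²: ω_n = √3.952 = 1.988 rad/s and 2ζω_n = 5.3, so ζ = 5.3/(2·1.988) = 1.33.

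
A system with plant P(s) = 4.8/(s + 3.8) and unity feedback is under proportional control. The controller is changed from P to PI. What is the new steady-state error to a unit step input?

0

Adding integral action puts a pole at s = 0 in the forward path, raising the system type to 1; a type-1 loop has zero steady-state error to a step.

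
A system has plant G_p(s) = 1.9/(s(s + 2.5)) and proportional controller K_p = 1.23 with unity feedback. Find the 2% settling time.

T_s ≈ 3.2 s

Closed-loop characteristic equation: s² + 2.5s + 2.337 = 0, so ω_n = 1.529 rad/s and ζ = 2.5/(2·1.529) = 0.8177.
2% settling time T_s ≈ 4/(ζω_n) = 4/1.25 = 3.2 s.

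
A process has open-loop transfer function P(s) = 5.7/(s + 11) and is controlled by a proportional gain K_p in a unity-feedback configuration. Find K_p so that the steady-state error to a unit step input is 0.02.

Steady-state error for a unit step on this type-0 loop is 1/(1 + K_p·P(0)).
P(0) = 0.5182. Require 1/(1 + K_p·0.5182) = 0.02, so 1 + 0.5182·K_p = 50.
K_p = (50 − 1)/0.5182 = 94.6.

K_p = 94.6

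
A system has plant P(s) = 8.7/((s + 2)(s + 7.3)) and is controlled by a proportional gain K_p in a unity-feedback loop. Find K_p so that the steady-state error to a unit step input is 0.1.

Steady-state error for a unit step on this type-0 loop is 1/(1 + K_p·P(0)).
P(0) = 0.5959. Require 1/(1 + K_p·0.5959) = 0.1, so 1 + 0.5959·K_p = 10.
K_p = (10 − 1)/0.5959 = 15.1.

K_p = 15.1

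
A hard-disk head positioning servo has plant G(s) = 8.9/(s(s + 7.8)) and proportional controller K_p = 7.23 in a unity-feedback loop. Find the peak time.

T_p = 0.448 s

From 1 + K_pG(s) = 0: s² + 7.8s + 64.35 = 0 ⇒ ω_n = 8.022, ζ = 0.4862.
Damped frequency ω_d = ω_n√(1−ζ²) = 7.01 rad/s, so peak time T_p = π/ω_d = 0.448 s.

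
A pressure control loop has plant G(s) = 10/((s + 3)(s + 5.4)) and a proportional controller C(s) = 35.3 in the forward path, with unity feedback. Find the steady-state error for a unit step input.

0.0439

The loop is type 0. Static position error constant K_pos = C(0)·G(0) = 35.3·0.6173 = 21.79.
Steady-state error to a unit step: e_ss = 1/(1+K_pos) = 1/22.79 = 0.0439.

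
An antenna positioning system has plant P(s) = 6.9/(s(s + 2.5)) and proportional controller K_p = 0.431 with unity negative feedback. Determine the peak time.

Closed-loop characteristic equation: s² + 2.5s + 2.974 = 0, so ω_n = 1.724 rad/s and ζ = 2.5/(2·1.724) = 0.7248.
Damped frequency ω_d = ω_n√(1−ζ²) = 1.188 rad/s, so peak time T_p = π/ω_d = 2.64 s.

T_p = 2.64 s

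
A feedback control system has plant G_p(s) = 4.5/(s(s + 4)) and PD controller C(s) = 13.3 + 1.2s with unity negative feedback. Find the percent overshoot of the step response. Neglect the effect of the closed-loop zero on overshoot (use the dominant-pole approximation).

9.05%

Forward path: (13.3 + 1.2s)·4.5/(s(s+4)). The closed-loop characteristic equation is s² + (4 + 4.5·1.2)s + 4.5·13.3 = 0.
That is s² + 9.4s + 59.85 = 0, so ω_n = 7.736 rad/s and ζ = 9.4/(2·7.736) = 0.6075.
%OS = 100·exp(−πζ/√(1−ζ²)) = 9.05%.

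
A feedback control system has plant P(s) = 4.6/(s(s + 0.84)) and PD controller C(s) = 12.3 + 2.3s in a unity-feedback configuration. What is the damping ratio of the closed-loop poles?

ζ = 0.759

Forward path: (12.3 + 2.3s)·4.6/(s(s+0.84)). The closed-loop characteristic equation is s² + (0.84 + 4.6·2.3)s + 4.6·12.3 = 0.
That is s² + 11.42s + 56.58 = 0, so ω_n = 7.522 rad/s and ζ = 11.42/(2·7.522) = 0.7591.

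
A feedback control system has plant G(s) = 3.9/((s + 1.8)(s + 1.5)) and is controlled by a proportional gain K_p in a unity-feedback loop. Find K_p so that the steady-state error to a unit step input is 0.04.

K_p = 16.6

The loop is type 0, so e_ss(step) = 1/(1 + K_pos) with K_pos = K_p·G(0).
G(0) = 1.444. Require 1/(1 + K_p·1.444) = 0.04, so 1 + 1.444·K_p = 25.
K_p = (25 − 1)/1.444 = 16.6.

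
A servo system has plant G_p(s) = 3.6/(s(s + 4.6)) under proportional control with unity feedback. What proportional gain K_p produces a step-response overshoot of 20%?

From %OS = 100·exp(−πζ/√(1−ζ²)) = 20%, ζ = −ln(0.2)/√(π²+ln²(0.2)) = 0.4559.
Characteristic equation s² + 4.6s + 3.6K_p = 0 gives ζ = 4.6/(2√(3.6K_p)).
Setting ζ = 0.4559: √(3.6K_p) = 4.6/(2·0.4559) = 5.044, so K_p = 25.45/3.6 = 7.07.

K_p = 7.07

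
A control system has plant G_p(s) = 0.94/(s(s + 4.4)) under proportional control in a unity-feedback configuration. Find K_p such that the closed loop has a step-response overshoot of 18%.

From %OS = 100·exp(−πζ/√(1−ζ²)) = 18%, ζ = −ln(0.18)/√(π²+ln²(0.18)) = 0.4791.
Characteristic equation s² + 4.4s + 0.94K_p = 0 gives ζ = 4.4/(2√(0.94K_p)).
Setting ζ = 0.4791: √(0.94K_p) = 4.4/(2·0.4791) = 4.592, so K_p = 21.08/0.94 = 22.4.

K_p = 22.4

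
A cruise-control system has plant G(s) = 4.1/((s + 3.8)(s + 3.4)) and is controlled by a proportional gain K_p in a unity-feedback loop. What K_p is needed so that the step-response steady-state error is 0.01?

Steady-state error for a unit step on this type-0 loop is 1/(1 + K_p·G(0)).
G(0) = 0.3173. Require 1/(1 + K_p·0.3173) = 0.01, so 1 + 0.3173·K_p = 100.
K_p = (100 − 1)/0.3173 = 312.

K_p = 312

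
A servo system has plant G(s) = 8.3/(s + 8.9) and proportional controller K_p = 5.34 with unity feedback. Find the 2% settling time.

T_s ≈ 0.0752 s

Closed-loop transfer function: T(s) = K_p·G(s)/(1 + K_p·G(s)) = 44.32/(s + 8.9 + 44.32) = 44.32/(s + 53.22).
Time constant τ = 1/53.22 = 0.01879 s, so the 2% settling time is about 4τ = 0.0752 s.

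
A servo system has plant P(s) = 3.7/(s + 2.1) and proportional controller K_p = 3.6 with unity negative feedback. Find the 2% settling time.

T_s ≈ 0.259 s

Closed-loop transfer function: T(s) = K_p·P(s)/(1 + K_p·P(s)) = 13.32/(s + 2.1 + 13.32) = 13.32/(s + 15.42).
Time constant τ = 1/15.42 = 0.06485 s, so the 2% settling time is about 4τ = 0.259 s.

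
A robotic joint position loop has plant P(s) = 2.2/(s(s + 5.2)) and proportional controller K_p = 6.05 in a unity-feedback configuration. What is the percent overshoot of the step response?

The closed-loop denominator s² + 5.2s + 13.31 gives ω_n = √13.31 = 3.648 and ζ = 5.2/(2ω_n) = 0.7127.
%OS = 100·exp(−πζ/√(1−ζ²)) = 100·exp(−π·0.7127/√0.4921) = 4.11%.

4.11%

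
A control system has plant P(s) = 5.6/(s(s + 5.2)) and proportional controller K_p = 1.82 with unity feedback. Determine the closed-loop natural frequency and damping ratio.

ω_n = 3.19 rad/s, ζ = 0.814

1 + K_p·P(s) = 0 gives s² + 5.2s + 10.19 = 0.
Matching s² + 2ζω_n s + ω_n²: ω_n = √10.19 = 3.192 rad/s and 2ζω_n = 5.2, so ζ = 5.2/(2·3.192) = 0.814.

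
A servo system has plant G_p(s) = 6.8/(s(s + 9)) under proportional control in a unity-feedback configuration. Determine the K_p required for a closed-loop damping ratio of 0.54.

Closed-loop characteristic equation: s² + 9s + K_p·6.8 = 0.
So ω_n = √(6.8K_p) and 2ζω_n = 9, giving ζ = 9/(2√(6.8K_p)).
Setting ζ = 0.54: √(6.8K_p) = 9/(2·0.54) = 8.333, so K_p = 69.44/6.8 = 10.2.

K_p = 10.2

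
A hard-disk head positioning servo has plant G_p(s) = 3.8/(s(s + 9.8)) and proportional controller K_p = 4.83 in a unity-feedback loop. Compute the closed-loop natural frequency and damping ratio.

ω_n = 4.28 rad/s, ζ = 1.14

The closed-loop denominator is s(s+9.8) + 4.83·3.8 = s² + 9.8s + 18.35.
Matching s² + 2ζω_n s + ω_n²: ω_n = √18.35 = 4.284 rad/s and 2ζω_n = 9.8, so ζ = 9.8/(2·4.284) = 1.14.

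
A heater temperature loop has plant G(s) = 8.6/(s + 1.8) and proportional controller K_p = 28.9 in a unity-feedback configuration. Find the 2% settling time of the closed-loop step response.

T_s ≈ 0.016 s

Closed-loop transfer function: T(s) = K_p·G(s)/(1 + K_p·G(s)) = 248.5/(s + 1.8 + 248.5) = 248.5/(s + 250.3).
Time constant τ = 1/250.3 = 0.003995 s, so the 2% settling time is about 4τ = 0.016 s.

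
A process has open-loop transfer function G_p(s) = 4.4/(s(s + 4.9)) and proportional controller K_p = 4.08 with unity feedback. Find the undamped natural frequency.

The closed-loop denominator is s(s+4.9) + 4.08·4.4 = s² + 4.9s + 17.95.
So ω_n² = 17.95 ⇒ ω_n = 4.237 rad/s, and ζ = 4.9/(2ω_n) = 0.578.

ω_n = 4.24 rad/s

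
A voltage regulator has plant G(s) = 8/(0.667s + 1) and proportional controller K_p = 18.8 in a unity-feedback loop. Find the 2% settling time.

Closed loop: T(s) = K_p·G/(1+K_p·G) = 150.4/(0.667s + 1 + 150.4), with pole at s = −(1 + 150.4)/0.667 = −227.
τ = 1/227 = 0.004406 s, so 2% settling time ≈ 4τ = 0.0176 s.

T_s ≈ 0.0176 s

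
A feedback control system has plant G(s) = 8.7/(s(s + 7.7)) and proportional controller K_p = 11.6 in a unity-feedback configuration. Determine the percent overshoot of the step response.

The closed-loop denominator s² + 7.7s + 100.9 gives ω_n = √100.9 = 10.05 and ζ = 7.7/(2ω_n) = 0.3832.
%OS = 100·exp(−πζ/√(1−ζ²)) = 100·exp(−π·0.3832/√0.8531) = 27.2%.

27.2%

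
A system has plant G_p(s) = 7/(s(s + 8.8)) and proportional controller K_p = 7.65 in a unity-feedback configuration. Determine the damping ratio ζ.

ζ = 0.601

The closed-loop denominator is s(s+8.8) + 7.65·7 = s² + 8.8s + 53.55.
So ω_n² = 53.55 ⇒ ω_n = 7.318 rad/s, and ζ = 8.8/(2ω_n) = 0.601.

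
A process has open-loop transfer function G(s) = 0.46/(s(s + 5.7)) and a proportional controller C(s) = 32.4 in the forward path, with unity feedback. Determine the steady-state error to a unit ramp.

0.382

The loop has one pole at the origin (type 1). Velocity error constant K_v = lim_{s→0} s·C(s)G(s) = 32.4·0.46/5.7 = 2.615.
Steady-state error to a unit ramp: e_ss = 1/K_v = 0.382.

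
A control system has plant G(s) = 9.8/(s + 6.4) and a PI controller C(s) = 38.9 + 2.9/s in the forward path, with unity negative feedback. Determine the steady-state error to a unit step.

The open loop C(s)G(s) has a pole at the origin (type 1), so the static position error constant is infinite and e_ss = 1/(1+∞) = 0.

0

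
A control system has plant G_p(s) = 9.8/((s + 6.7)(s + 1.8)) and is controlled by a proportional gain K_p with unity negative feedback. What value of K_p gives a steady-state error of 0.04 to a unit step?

K_p = 29.5

Steady-state error for a unit step on this type-0 loop is 1/(1 + K_p·G_p(0)).
G_p(0) = 0.8126. Require 1/(1 + K_p·0.8126) = 0.04, so 1 + 0.8126·K_p = 25.
K_p = (25 − 1)/0.8126 = 29.5.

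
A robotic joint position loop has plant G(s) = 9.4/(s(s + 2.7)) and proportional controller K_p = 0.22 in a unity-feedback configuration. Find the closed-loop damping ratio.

The closed-loop denominator is s(s+2.7) + 0.22·9.4 = s² + 2.7s + 2.068.
So ω_n² = 2.068 ⇒ ω_n = 1.438 rad/s, and ζ = 2.7/(2ω_n) = 0.939.

ζ = 0.939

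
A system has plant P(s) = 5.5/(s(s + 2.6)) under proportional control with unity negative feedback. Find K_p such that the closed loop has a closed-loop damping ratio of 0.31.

K_p = 3.2

Closed-loop characteristic equation: s² + 2.6s + K_p·5.5 = 0.
So ω_n = √(5.5K_p) and 2ζω_n = 2.6, giving ζ = 2.6/(2√(5.5K_p)).
Setting ζ = 0.31: √(5.5K_p) = 2.6/(2·0.31) = 4.194, so K_p = 17.59/5.5 = 3.2.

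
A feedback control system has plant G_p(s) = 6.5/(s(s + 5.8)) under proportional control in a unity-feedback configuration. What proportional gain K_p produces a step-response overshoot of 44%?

From %OS = 100·exp(−πζ/√(1−ζ²)) = 44%, ζ = −ln(0.44)/√(π²+ln²(0.44)) = 0.2528.
Characteristic equation s² + 5.8s + 6.5K_p = 0 gives ζ = 5.8/(2√(6.5K_p)).
Setting ζ = 0.2528: √(6.5K_p) = 5.8/(2·0.2528) = 11.47, so K_p = 131.6/6.5 = 20.2.

K_p = 20.2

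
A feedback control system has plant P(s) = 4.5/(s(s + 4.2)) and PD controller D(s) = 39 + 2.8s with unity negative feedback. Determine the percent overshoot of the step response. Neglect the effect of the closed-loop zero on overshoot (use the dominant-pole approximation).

7.61%

Forward path: (39 + 2.8s)·4.5/(s(s+4.2)). The closed-loop characteristic equation is s² + (4.2 + 4.5·2.8)s + 4.5·39 = 0.
That is s² + 16.8s + 175.5 = 0, so ω_n = 13.25 rad/s and ζ = 16.8/(2·13.25) = 0.6341.
%OS = 100·exp(−πζ/√(1−ζ²)) = 7.61%.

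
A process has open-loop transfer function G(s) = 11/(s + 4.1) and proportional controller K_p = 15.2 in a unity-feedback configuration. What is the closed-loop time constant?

τ = 0.00584 s

Closed-loop transfer function: T(s) = K_p·G(s)/(1 + K_p·G(s)) = 167.2/(s + 4.1 + 167.2) = 167.2/(s + 171.3).
Time constant τ = 1/171.3 = 0.00584 s.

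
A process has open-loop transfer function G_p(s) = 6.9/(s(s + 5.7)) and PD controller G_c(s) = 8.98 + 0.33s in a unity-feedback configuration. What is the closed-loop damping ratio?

ζ = 0.507

Forward path: (8.98 + 0.33s)·6.9/(s(s+5.7)). The closed-loop characteristic equation is s² + (5.7 + 6.9·0.33)s + 6.9·8.98 = 0.
That is s² + 7.977s + 61.96 = 0, so ω_n = 7.872 rad/s and ζ = 7.977/(2·7.872) = 0.5067.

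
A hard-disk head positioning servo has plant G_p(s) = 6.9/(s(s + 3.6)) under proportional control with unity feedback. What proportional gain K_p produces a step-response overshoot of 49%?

K_p = 9.58

From %OS = 100·exp(−πζ/√(1−ζ²)) = 49%, ζ = −ln(0.49)/√(π²+ln²(0.49)) = 0.2214.
Characteristic equation s² + 3.6s + 6.9K_p = 0 gives ζ = 3.6/(2√(6.9K_p)).
Setting ζ = 0.2214: √(6.9K_p) = 3.6/(2·0.2214) = 8.129, so K_p = 66.08/6.9 = 9.58.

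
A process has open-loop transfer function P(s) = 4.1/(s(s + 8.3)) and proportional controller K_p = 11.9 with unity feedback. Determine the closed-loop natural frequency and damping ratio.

The closed-loop denominator is s(s+8.3) + 11.9·4.1 = s² + 8.3s + 48.79.
Matching s² + 2ζω_n s + ω_n²: ω_n = √48.79 = 6.985 rad/s and 2ζω_n = 8.3, so ζ = 8.3/(2·6.985) = 0.594.

ω_n = 6.98 rad/s, ζ = 0.594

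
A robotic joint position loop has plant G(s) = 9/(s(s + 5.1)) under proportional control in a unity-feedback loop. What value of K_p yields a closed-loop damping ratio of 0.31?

Closed-loop characteristic equation: s² + 5.1s + K_p·9 = 0.
So ω_n = √(9K_p) and 2ζω_n = 5.1, giving ζ = 5.1/(2√(9K_p)).
Setting ζ = 0.31: √(9K_p) = 5.1/(2·0.31) = 8.226, so K_p = 67.66/9 = 7.52.

K_p = 7.52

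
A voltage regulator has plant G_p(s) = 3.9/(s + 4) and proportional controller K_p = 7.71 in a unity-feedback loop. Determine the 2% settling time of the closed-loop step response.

T_s ≈ 0.117 s

Closed-loop transfer function: T(s) = K_p·G_p(s)/(1 + K_p·G_p(s)) = 30.07/(s + 4 + 30.07) = 30.07/(s + 34.07).
Time constant τ = 1/34.07 = 0.02935 s, so the 2% settling time is about 4τ = 0.117 s.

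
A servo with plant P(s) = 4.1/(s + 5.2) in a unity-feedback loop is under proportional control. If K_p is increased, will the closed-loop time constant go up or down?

decrease

The closed-loop bandwidth 5.2+K_p·4.1 grows with K_p, so τ shrinks.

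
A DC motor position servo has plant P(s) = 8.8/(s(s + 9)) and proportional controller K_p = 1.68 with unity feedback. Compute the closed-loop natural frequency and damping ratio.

ω_n = 3.84 rad/s, ζ = 1.17

With unity feedback the closed-loop characteristic equation is s² + 9s + 1.68·8.8 = s² + 9s + 14.78 = 0.
Matching s² + 2ζω_n s + ω_n²: ω_n = √14.78 = 3.845 rad/s and 2ζω_n = 9, so ζ = 9/(2·3.845) = 1.17.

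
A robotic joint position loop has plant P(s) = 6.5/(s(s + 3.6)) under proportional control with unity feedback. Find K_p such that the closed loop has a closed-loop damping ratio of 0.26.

K_p = 7.37

Closed-loop characteristic equation: s² + 3.6s + K_p·6.5 = 0.
So ω_n = √(6.5K_p) and 2ζω_n = 3.6, giving ζ = 3.6/(2√(6.5K_p)).
Setting ζ = 0.26: √(6.5K_p) = 3.6/(2·0.26) = 6.923, so K_p = 47.93/6.5 = 7.37.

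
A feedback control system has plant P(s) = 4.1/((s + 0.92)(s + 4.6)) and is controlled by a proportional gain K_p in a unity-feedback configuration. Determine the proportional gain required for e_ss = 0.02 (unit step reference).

K_p = 50.6

The loop is type 0, so e_ss(step) = 1/(1 + K_pos) with K_pos = K_p·P(0).
P(0) = 0.9688. Require 1/(1 + K_p·0.9688) = 0.02, so 1 + 0.9688·K_p = 50.
K_p = (50 − 1)/0.9688 = 50.6.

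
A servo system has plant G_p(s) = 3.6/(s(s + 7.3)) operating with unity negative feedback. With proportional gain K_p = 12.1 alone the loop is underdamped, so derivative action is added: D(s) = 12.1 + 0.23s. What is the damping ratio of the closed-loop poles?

Forward path: (12.1 + 0.23s)·3.6/(s(s+7.3)). The closed-loop characteristic equation is s² + (7.3 + 3.6·0.23)s + 3.6·12.1 = 0.
That is s² + 8.128s + 43.56 = 0, so ω_n = 6.6 rad/s and ζ = 8.128/(2·6.6) = 0.6158.

ζ = 0.616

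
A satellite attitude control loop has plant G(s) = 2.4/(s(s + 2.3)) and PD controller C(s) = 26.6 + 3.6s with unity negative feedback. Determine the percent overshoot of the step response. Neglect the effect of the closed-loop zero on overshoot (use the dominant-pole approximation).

Forward path: (26.6 + 3.6s)·2.4/(s(s+2.3)). The closed-loop characteristic equation is s² + (2.3 + 2.4·3.6)s + 2.4·26.6 = 0.
That is s² + 10.94s + 63.84 = 0, so ω_n = 7.99 rad/s and ζ = 10.94/(2·7.99) = 0.6846.
%OS = 100·exp(−πζ/√(1−ζ²)) = 5.23%.

5.23%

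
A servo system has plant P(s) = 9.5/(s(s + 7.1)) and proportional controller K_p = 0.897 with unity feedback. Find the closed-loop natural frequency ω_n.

The closed-loop denominator is s(s+7.1) + 0.897·9.5 = s² + 7.1s + 8.521.
Matching s² + 2ζω_n s + ω_n²: ω_n = √8.521 = 2.919 rad/s and 2ζω_n = 7.1, so ζ = 7.1/(2·2.919) = 1.22.

ω_n = 2.92 rad/s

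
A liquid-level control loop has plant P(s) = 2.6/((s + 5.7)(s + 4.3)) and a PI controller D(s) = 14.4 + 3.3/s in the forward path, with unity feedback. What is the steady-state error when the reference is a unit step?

0

The open loop D(s)P(s) has a pole at the origin (type 1), so the static position error constant is infinite and e_ss = 1/(1+∞) = 0.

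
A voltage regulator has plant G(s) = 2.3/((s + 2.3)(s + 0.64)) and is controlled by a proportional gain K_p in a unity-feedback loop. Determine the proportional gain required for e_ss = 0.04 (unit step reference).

K_p = 15.4

Steady-state error for a unit step on this type-0 loop is 1/(1 + K_p·G(0)).
G(0) = 1.562. Require 1/(1 + K_p·1.562) = 0.04, so 1 + 1.562·K_p = 25.
K_p = (25 − 1)/1.562 = 15.4.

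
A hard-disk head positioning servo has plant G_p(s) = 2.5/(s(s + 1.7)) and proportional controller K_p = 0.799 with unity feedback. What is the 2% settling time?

T_s ≈ 4.71 s

The closed-loop denominator s² + 1.7s + 1.998 gives ω_n = √1.998 = 1.413 and ζ = 1.7/(2ω_n) = 0.6014.
2% settling time T_s ≈ 4/(ζω_n) = 4/0.85 = 4.71 s.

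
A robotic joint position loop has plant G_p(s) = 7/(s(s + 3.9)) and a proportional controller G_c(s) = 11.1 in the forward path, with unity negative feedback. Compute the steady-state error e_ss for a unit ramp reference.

The loop has one pole at the origin (type 1). Velocity error constant K_v = lim_{s→0} s·G_c(s)G_p(s) = 11.1·7/3.9 = 19.92.
Steady-state error to a unit ramp: e_ss = 1/K_v = 0.0502.

0.0502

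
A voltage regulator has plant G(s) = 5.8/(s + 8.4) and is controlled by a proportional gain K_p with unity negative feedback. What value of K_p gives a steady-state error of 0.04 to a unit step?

K_p = 34.8

Steady-state error for a unit step on this type-0 loop is 1/(1 + K_p·G(0)).
G(0) = 0.6905. Require 1/(1 + K_p·0.6905) = 0.04, so 1 + 0.6905·K_p = 25.
K_p = (25 − 1)/0.6905 = 34.8.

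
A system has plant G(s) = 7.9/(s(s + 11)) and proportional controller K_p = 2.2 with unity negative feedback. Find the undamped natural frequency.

1 + K_p·G(s) = 0 gives s² + 11s + 17.38 = 0.
Matching s² + 2ζω_n s + ω_n²: ω_n = √17.38 = 4.169 rad/s and 2ζω_n = 11, so ζ = 11/(2·4.169) = 1.32.

ω_n = 4.17 rad/s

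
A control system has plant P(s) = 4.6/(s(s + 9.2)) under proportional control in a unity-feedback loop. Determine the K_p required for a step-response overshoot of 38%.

From %OS = 100·exp(−πζ/√(1−ζ²)) = 38%, ζ = −ln(0.38)/√(π²+ln²(0.38)) = 0.2943.
Characteristic equation s² + 9.2s + 4.6K_p = 0 gives ζ = 9.2/(2√(4.6K_p)).
Setting ζ = 0.2943: √(4.6K_p) = 9.2/(2·0.2943) = 15.63, so K_p = 244.2/4.6 = 53.1.

K_p = 53.1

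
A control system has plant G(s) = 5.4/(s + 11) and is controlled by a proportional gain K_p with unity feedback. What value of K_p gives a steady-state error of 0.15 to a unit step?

For a type-0 loop with proportional control, e_ss = 1/(1 + K_p·G(0)).
G(0) = 0.4909. Require 1/(1 + K_p·0.4909) = 0.15, so 1 + 0.4909·K_p = 6.667.
K_p = (6.667 − 1)/0.4909 = 11.5.

K_p = 11.5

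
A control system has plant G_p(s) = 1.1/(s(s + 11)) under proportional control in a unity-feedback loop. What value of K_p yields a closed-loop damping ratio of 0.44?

Closed-loop characteristic equation: s² + 11s + K_p·1.1 = 0.
So ω_n = √(1.1K_p) and 2ζω_n = 11, giving ζ = 11/(2√(1.1K_p)).
Setting ζ = 0.44: √(1.1K_p) = 11/(2·0.44) = 12.5, so K_p = 156.2/1.1 = 142.

K_p = 142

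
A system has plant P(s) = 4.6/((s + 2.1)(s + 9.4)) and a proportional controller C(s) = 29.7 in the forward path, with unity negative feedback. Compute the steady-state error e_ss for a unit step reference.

0.126

The loop is type 0. Static position error constant K_pos = C(0)·P(0) = 29.7·0.233 = 6.921.
Steady-state error to a unit step: e_ss = 1/(1+K_pos) = 1/7.921 = 0.126.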